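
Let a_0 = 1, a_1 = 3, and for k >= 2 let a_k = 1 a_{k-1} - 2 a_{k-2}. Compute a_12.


Iterating the recurrence forward:
a_0 = 1
a_1 = 3
a_2 = 1*3 - 2*1 = 1
a_3 = 1*1 - 2*3 = -5
a_4 = 1*-5 - 2*1 = -7
a_5 = 1*-7 - 2*-5 = 3
a_6 = 1*3 - 2*-7 = 17
a_7 = 1*17 - 2*3 = 11
a_8 = 1*11 - 2*17 = -23
a_9 = 1*-23 - 2*11 = -45
a_10 = 1*-45 - 2*-23 = 1
a_11 = 1*1 - 2*-45 = 91
a_12 = 1*91 - 2*1 = 89
So a_12 = 89.

89


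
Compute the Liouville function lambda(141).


The Liouville function is lambda(k) = (-1)^Omega(k), where Omega(k) counts the prime factors of k with multiplicity.
Factoring: 141 = 3 * 47, so Omega(141) = 2.
lambda(141) = (-1)^2 = 1.

1


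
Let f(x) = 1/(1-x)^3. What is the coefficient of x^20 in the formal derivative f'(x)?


Differentiate: d/dx [ 1/(1-x)^r ] = r / (1-x)^(r+1).
Here r = 3, so f'(x) = 3 / (1-x)^4.
The expansion of 1/(1-x)^(r+1) has coefficient of x^n equal to C(n+r, r).
So the coefficient of x^20 in f'(x) is
3 * C(23, 3) = 3 * 1771 = 5313

5313


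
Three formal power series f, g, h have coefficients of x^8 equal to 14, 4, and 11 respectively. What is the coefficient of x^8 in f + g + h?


Series addition is componentwise:
14 + 4 + 11
= 29

29


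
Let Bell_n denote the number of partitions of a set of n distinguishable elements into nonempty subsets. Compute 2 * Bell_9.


Bell_9 can be computed from the Bell triangle or from Dobinski's identity Bell_n = (1/e) * sum_{k>=0} k^n / k!.
Computing Bell_9 = 21147.
Then 2 * 21147 = 42294.

42294


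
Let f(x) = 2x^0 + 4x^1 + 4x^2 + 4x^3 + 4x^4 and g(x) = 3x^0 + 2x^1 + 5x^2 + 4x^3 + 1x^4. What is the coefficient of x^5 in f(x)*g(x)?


Cauchy product at x^5:
4*1 + 4*4 + 4*5 + 4*2
= 48

48


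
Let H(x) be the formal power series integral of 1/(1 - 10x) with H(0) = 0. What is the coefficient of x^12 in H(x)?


1/(1 - 10x) = sum_{k>=0} 10^k x^k. Integrating termwise with H(0) = 0:
H(x) = sum_{k>=0} 10^k x^(k+1) / (k+1) = sum_{m>=1} 10^(m-1) x^m / m.
For m = 12: 10^11/12 = 100000000000/12 = 25000000000/3.

25000000000/3


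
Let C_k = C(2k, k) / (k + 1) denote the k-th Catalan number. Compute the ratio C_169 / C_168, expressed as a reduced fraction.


Using C_k = (2k)! / (k! (k+1)!), the ratio C_{k+1}/C_k simplifies to
C_{k+1}/C_k = [(2k+2)! / ((k+1)! (k+2)!)] * [k! (k+1)! / (2k)!]
 = (2k+2)(2k+1) / ((k+1)(k+2)) = 2(2k+1) / (k+2).
For k = 168: 2(2*168 + 1) / (168 + 2) = 674/170 = 337/85.

337/85


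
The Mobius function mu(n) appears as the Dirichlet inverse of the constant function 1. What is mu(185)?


185 = 5 * 37 (all distinct primes).
mu(185) = (-1)^2 = 1

1


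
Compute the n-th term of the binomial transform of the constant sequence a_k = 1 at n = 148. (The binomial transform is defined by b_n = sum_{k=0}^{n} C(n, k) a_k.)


With a_k = 1 for all k, b_n = sum_{k=0}^{n} C(n, k) = 2^n by the binomial theorem.
For n = 148: 2^148 = 356811923176489970264571492362373784095686656.

356811923176489970264571492362373784095686656


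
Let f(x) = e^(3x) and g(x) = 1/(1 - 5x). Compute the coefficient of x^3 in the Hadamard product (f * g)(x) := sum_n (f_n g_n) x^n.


Expanding: f_k = 3^k/k! (from e^(3x)) and g_k = 5^k (from 1/(1 - 5x)). So the Hadamard coefficient (f * g)_k = 3^k 5^k / k! = (15)^k / k!.
For k = 3: 15^3/3! = 3375/6 = 1125/2.

1125/2


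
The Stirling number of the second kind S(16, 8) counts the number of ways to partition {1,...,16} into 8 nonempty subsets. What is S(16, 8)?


Using the explicit formula S(n,k) = (1/k!) sum_{j=0}^{k} (-1)^(k-j) C(k,j) j^n:
S(16, 8) = 2141764053
Equivalently, S(n,k) is n! times the coefficient of x^n in the EGF (e^x - 1)^k / k!.

2141764053


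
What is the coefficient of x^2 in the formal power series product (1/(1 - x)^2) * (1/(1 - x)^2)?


Combine the factors: (1/(1 - x)^2) * (1/(1 - x)^2) = 1/(1 - x)^4.
Then use 1/(1 - x)^r = sum_{k>=0} C(k + r - 1, r - 1) x^k with r = 4 and k = 2:
C(5, 3) = 10.

10


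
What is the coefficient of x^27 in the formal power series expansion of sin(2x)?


The Maclaurin series is sin(t) = sum_{k>=0} (-1)^k t^(2k+1) / (2k+1)!, so substituting t = 2x, only odd powers of x are nonzero, with coefficient of x^(2k+1) equal to (-1)^k 2^(2k+1) / (2k+1)!.
Write 27 = 2*13 + 1, giving the coefficient (-1)^13 * 2^27 / 27! = -134217728/10888869450418352160768000000 = -16/1298054391195577640625.

-16/1298054391195577640625


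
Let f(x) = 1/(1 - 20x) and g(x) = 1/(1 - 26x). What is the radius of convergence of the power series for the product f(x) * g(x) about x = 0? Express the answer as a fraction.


The radius of 1/(1 - 20x) is 1/20 (nearest singularity at x = 1/20), and the radius of 1/(1 - 26x) is 1/26.
The product f(x)*g(x) = 1/((1 - 20x)(1 - 26x)) has singularities at both 1/20 and 1/26, so its radius of convergence is the distance to the nearest one:
min(1/20, 1/26) = 1/26.

1/26


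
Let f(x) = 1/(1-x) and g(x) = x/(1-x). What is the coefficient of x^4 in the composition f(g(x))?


First simplify the composition: f(g(x)) = 1/(1 - x/(1-x)) = (1-x)/((1-x) - x) = (1-x)/(1-2x).
Now extract the coefficient. Write (1-x)/(1-2x) = 1/(1-2x) - x/(1-2x).
The coefficient of x^n in 1/(1-2x) is 2^n, and in x/(1-2x) is 2^(n-1) (for n >= 1).
So the coefficient of x^4 is 2^4 - 2^3 = 16 - 8 = 8.

8


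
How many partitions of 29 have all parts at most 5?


Using the generating function (1-x)^(-1)(1-x^2)^(-1)...(1-x^5)^(-1),
the coefficient of x^29 counts these restricted partitions.
Result = 603

603


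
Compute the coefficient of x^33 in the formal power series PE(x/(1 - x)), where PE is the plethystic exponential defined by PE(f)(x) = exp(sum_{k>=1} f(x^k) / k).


For f(x) = x/(1 - x) we have
sum_{k>=1} f(x^k) / k = sum_{k>=1} (1/k) * x^k / (1 - x^k) = sum_{k, m >= 1} x^(k m) / k,
which after exponentiating simplifies to
PE(x/(1 - x)) = prod_{k>=1} 1 / (1 - x^k).
This is the generating function for the partition function p(n), so the coefficient of x^33 is p(33).
Computing p(33) by dynamic programming over parts 1, 2, ..., 33: p(33) = 10143.

10143


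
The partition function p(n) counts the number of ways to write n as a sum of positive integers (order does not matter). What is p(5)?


Using the generating function prod_{k>=1} 1/(1-x^k), we compute p(5).
By dynamic programming over parts 1 through 5:
p(5) = 7

7


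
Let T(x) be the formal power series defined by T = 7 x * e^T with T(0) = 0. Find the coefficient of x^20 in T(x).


Apply the Lagrange inversion formula: if T = 7 x * phi(T) with phi(t) = e^t, then
[x^n] T = 7^n * (1/n) [t^(n-1)] phi(t)^n = 7^n * (1/n) [t^(n-1)] e^(n t) = 7^n * (1/n) * n^(n-1) / (n-1)! = 7^n * n^(n-1) / n!.
When c = 1 this is the Cayley count of rooted labeled trees on n vertices, divided by n!.
For n = 20: 7^20 * 20^19 / 20! = 79792266297612001 * 5242880000000000000000000/2432902008176640000 = 52109235133134368000000000000000/303046029.

52109235133134368000000000000000/303046029


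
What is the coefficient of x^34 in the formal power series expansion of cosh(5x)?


The Maclaurin series is cosh(t) = sum_{m>=0} t^(2m) / (2m)!, so substituting t = 5x, only even powers of x are nonzero, with coefficient of x^(2m) equal to 5^(2m) / (2m)!.
For x^34 the coefficient is 5^34/34! = 582076609134674072265625/295232799039604140847618609643520000000 = 7450580596923828125/3778979827706933002849518203437056.

7450580596923828125/3778979827706933002849518203437056


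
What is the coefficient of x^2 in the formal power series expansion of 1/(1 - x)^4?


The expansion 1/(1 - x)^r = sum_{k>=0} C(k + r - 1, r - 1) x^k follows from the multiset / negative-binomial theorem (or from repeated differentiation of the geometric series).
For r = 4 and k = 2:
C(5, 3) = 120 / (6 * 2) = 10.

10


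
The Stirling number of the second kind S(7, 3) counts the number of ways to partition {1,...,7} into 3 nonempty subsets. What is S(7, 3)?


Using the explicit formula S(n,k) = (1/k!) sum_{j=0}^{k} (-1)^(k-j) C(k,j) j^n:
S(7, 3) = 301
Equivalently, S(n,k) is n! times the coefficient of x^n in the EGF (e^x - 1)^k / k!.

301


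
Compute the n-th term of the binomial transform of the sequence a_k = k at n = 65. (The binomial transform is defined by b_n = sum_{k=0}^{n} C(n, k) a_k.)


With a_k = k, b_n = sum_{k=0}^{n} C(n, k) k. Using k * C(n, k) = n * C(n-1, k-1) gives b_n = n * sum_{k>=1} C(n-1, k-1) = n * 2^(n-1).
For n = 65: 65 * 2^64 = 65 * 18446744073709551616 = 1199038364791120855040.

1199038364791120855040


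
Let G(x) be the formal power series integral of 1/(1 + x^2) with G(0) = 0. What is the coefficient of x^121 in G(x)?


1/(1 + x^2) = sum_{j>=0} (-1)^j x^(2j). Integrating termwise with G(0) = 0:
G(x) = sum_{j>=0} (-1)^j x^(2j+1) / (2j+1) = arctan(x).
Only odd powers are nonzero. For x^121 write 121 = 2*60 + 1, giving
(-1)^60 / 121 = 1/121 = 1/121.

1/121


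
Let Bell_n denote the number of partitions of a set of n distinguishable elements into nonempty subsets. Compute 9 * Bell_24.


Bell_24 can be computed from the Bell triangle or from Dobinski's identity Bell_n = (1/e) * sum_{k>=0} k^n / k!.
Computing Bell_24 = 445958869294805289.
Then 9 * 445958869294805289 = 4013629823653247601.

4013629823653247601


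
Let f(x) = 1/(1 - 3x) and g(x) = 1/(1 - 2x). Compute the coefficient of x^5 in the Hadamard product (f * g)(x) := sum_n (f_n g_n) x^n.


f has coefficients f_k = 3^k and g has coefficients g_k = 2^k, so the Hadamard product has coefficient (f*g)_k = 3^k * 2^k = 6^k.
For k = 5: 6^5 = 7776.

7776


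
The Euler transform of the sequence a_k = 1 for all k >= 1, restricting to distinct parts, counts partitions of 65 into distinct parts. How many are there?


Partitions of 65 into distinct parts can be computed via generating function.
Product (1+x)(1+x^2)(1+x^3)...
The coefficient of x^65 = 18200

18200


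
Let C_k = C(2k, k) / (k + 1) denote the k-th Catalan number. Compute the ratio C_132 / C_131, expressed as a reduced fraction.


Using C_k = (2k)! / (k! (k+1)!), the ratio C_{k+1}/C_k simplifies to
C_{k+1}/C_k = [(2k+2)! / ((k+1)! (k+2)!)] * [k! (k+1)! / (2k)!]
 = (2k+2)(2k+1) / ((k+1)(k+2)) = 2(2k+1) / (k+2).
For k = 131: 2(2*131 + 1) / (131 + 2) = 526/133 = 526/133.

526/133


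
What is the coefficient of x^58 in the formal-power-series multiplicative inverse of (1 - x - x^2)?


Let the inverse be f(x) = sum_{k>=0} a_k x^k. From f(x) * (1 - x - x^2) = 1 and matching coefficients:
 x^0: a_0 = 1.
 x^1: a_1 - a_0 = 0, so a_1 = 1.
 x^k (k >= 2): a_k - a_{k-1} - a_{k-2} = 0, i.e. a_k = a_{k-1} + a_{k-2}.
This is the Fibonacci-type recurrence shifted so that a_0 = a_1 = 1.
Iterating: a_0=1, a_1=1, a_2=2, a_3=3, a_4=5, a_5=8, a_6=13, a_7=21, a_8=34, a_9=55, ...
a_58 = 956722026041.

956722026041


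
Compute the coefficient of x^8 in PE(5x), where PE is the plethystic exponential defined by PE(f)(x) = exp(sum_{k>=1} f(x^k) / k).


With f(x) = 5x, the exponent is sum_{k>=1} 5 x^k / k = 5 * (-ln(1 - x)). Exponentiating:
PE(5x) = exp(-5 ln(1 - x)) = 1/(1 - x)^5.
By the negative binomial expansion, [x^n] 1/(1 - x)^5 = C(n + 4, 4).
For n = 8: C(12, 4) = 495.

495


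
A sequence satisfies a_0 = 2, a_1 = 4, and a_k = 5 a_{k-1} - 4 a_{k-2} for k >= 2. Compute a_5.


The characteristic equation is t^2 - 5 t + 4 = 0, with roots r_1 = 4 and r_2 = 1 (so c_1 = r_1 + r_2, c_2 = -r_1 r_2 as required).
One can use the closed form a_n = A r_1^n + B r_2^n, but direct iteration is more reliable:
a_0 = 2, a_1 = 4, a_2 = 12, a_3 = 44, a_4 = 172, a_5 = 684.
So a_5 = 684.

684


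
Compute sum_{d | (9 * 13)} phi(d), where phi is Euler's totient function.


First, 9 * 13 = 117. One classical identity is sum_{d | n} phi(d) = n (each k in [1, n] has a unique gcd with n, and among the k's with gcd(k, n) = n/d there are phi(d) of them). So the sum equals 117. We also verify directly:
Divisors of 117: 1, 3, 9, 13, 39, 117.
phi values: 1, 2, 6, 12, 24, 72.
Sum = 117.

117


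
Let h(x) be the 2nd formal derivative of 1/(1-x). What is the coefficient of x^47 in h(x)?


Differentiating 2 times: d^2/dx^2 [1/(1-x)] = 2!/(1-x)^3.
The expansion 1/(1-x)^3 = sum_{k>=0} C(k+2, 2) x^k, so the coefficient of x^n in 2!/(1-x)^3 is 2! * C(n+2, 2).
For n = 47: 2 * C(49, 2) = 2 * 1176 = 2352

2352


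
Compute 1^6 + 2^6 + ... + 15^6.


This power sum has a closed form given by Faulhaber's formula
sum_{k=1}^{m} k^p = (1 / (p + 1)) * sum_{j=0}^{p} C(p + 1, j) B_j m^(p + 1 - j),
but for small m direct computation is fastest:
1 + 64 + 729 + 4096 + 15625 + 46656 + 117649 + 262144 + 531441 + 1000000 + 1771561 + 2985984 + 4826809 + 7529536 + 11390625 = 30482920.

30482920


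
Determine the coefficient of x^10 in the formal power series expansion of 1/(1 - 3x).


The geometric series identity gives 1/(1 - c x) = sum_{k>=0} c^k x^k, so the coefficient of x^k is c^k.
Here c = 3 and k = 10.
Computing: 3^10 = 59049

59049


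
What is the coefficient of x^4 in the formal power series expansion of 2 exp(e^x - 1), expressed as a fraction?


exp(e^x - 1) is the exponential generating function for the Bell numbers Bell_k: exp(e^x - 1) = sum_{k>=0} Bell_k x^k / k!.
So the coefficient of x^4 in 2 exp(e^x - 1) is 2 Bell_4 / 4!.
Computing: Bell_4 = 15 and 4! = 24, giving
2 * 15/24 = 5/4.

5/4


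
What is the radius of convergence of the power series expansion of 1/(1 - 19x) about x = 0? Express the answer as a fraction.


Expanding 1/(1 - 19x) = sum_{k>=0} 19^k x^k, the series converges when |19x| < 1, i.e., |x| < 1/19.
So the radius of convergence is 1/19 = 1/19.

1/19


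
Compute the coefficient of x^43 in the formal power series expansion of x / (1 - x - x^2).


Let f(x) = sum_{k>=0} a_k x^k. Multiplying f(x) * (1 - x - x^2) = x and matching coefficients gives a_0 = 0, a_1 = 1, and a_k = a_{k-1} + a_{k-2} for k >= 2. These are the Fibonacci numbers F_k.
Iterating from F_0 = 0, F_1 = 1:
F_0=0, F_1=1, F_2=1, F_3=2, F_4=3, F_5=5, F_6=8, F_7=13, F_8=21, F_9=34, ...
F_43 = 433494437.

433494437


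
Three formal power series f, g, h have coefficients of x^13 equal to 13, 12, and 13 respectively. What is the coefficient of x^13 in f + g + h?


Series addition is componentwise:
13 + 12 + 13
= 38

38


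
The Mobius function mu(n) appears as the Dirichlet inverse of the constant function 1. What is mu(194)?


194 = 2 * 97 (all distinct primes).
mu(194) = (-1)^2 = 1

1


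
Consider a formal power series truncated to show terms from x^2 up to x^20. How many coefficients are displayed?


From x^2 to x^20 inclusive, the count is 20 - 2 + 1 = 19.

19


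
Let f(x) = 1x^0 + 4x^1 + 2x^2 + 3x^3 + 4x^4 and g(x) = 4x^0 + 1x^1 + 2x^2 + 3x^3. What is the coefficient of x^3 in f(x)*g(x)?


Cauchy product at x^3:
1*3 + 4*2 + 2*1 + 3*4
= 25

25


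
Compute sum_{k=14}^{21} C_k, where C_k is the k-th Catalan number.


C_14 through C_21: 2674440, 9694845, 35357670, 129644790, 477638700, 1767263190, 6564120420, 24466267020
Sum = 2674440 + 9694845 + 35357670 + 129644790 + 477638700 + 1767263190 + 6564120420 + 24466267020
= 33452661075

33452661075


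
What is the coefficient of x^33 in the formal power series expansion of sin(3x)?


The Maclaurin series is sin(t) = sum_{k>=0} (-1)^k t^(2k+1) / (2k+1)!, so substituting t = 3x, only odd powers of x are nonzero, with coefficient of x^(2k+1) equal to (-1)^k 3^(2k+1) / (2k+1)!.
Write 33 = 2*16 + 1, giving the coefficient (-1)^16 * 3^33 / 33! = 5559060566555523/8683317618811886495518194401280000000 = 387420489/605155334745140274135040000000.

387420489/605155334745140274135040000000


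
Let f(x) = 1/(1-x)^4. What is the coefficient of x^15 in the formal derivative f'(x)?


Differentiate: d/dx [ 1/(1-x)^r ] = r / (1-x)^(r+1).
Here r = 4, so f'(x) = 4 / (1-x)^5.
The expansion of 1/(1-x)^(r+1) has coefficient of x^n equal to C(n+r, r).
So the coefficient of x^15 in f'(x) is
4 * C(19, 4) = 4 * 3876 = 15504

15504


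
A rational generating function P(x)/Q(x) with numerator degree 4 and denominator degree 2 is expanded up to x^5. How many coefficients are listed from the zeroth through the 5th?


Expanding up to x^5 gives the coefficients for x^0, x^1, ..., x^5.
That is 5 + 1 = 6 coefficients in total.

6


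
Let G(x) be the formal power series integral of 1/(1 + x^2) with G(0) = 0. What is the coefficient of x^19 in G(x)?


1/(1 + x^2) = sum_{j>=0} (-1)^j x^(2j). Integrating termwise with G(0) = 0:
G(x) = sum_{j>=0} (-1)^j x^(2j+1) / (2j+1) = arctan(x).
Only odd powers are nonzero. For x^19 write 19 = 2*9 + 1, giving
(-1)^9 / 19 = -1/19 = -1/19.

-1/19


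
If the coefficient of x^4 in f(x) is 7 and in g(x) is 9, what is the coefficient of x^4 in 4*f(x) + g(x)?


Scalar multiplication scales coefficients: 4 * 7 = 28.
Then add the g coefficient: 28 + 9
= 37

37


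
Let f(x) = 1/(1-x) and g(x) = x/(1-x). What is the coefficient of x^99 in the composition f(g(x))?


First simplify the composition: f(g(x)) = 1/(1 - x/(1-x)) = (1-x)/((1-x) - x) = (1-x)/(1-2x).
Now extract the coefficient. Write (1-x)/(1-2x) = 1/(1-2x) - x/(1-2x).
The coefficient of x^n in 1/(1-2x) is 2^n, and in x/(1-2x) is 2^(n-1) (for n >= 1).
So the coefficient of x^99 is 2^99 - 2^98 = 633825300114114700748351602688 - 316912650057057350374175801344 = 316912650057057350374175801344.

316912650057057350374175801344


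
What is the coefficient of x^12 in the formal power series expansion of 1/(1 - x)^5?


The expansion 1/(1 - x)^r = sum_{k>=0} C(k + r - 1, r - 1) x^k follows from the multiset / negative-binomial theorem (or from repeated differentiation of the geometric series).
For r = 5 and k = 12:
C(16, 4) = 20922789888000 / (24 * 479001600) = 1820.

1820


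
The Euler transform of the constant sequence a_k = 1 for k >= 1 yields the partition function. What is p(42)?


The Euler transform converts the sequence a_k = 1 into the number of integer partitions.
Using the recurrence or dynamic programming:
p(42) = 53174

53174


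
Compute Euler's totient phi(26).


phi(n) counts integers in [1, n] coprime to n. Using the multiplicative formula phi(n) = n * prod_{p | n} (1 - 1/p):
26 = 2 * 13, so
phi(26) = 26 * (1 - 1/2) * (1 - 1/13) = 12.

12


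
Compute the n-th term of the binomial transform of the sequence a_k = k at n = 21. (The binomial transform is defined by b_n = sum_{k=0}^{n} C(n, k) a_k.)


With a_k = k, b_n = sum_{k=0}^{n} C(n, k) k. Using k * C(n, k) = n * C(n-1, k-1) gives b_n = n * sum_{k>=1} C(n-1, k-1) = n * 2^(n-1).
For n = 21: 21 * 2^20 = 21 * 1048576 = 22020096.

22020096


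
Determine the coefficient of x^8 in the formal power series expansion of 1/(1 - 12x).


The geometric series identity gives 1/(1 - c x) = sum_{k>=0} c^k x^k, so the coefficient of x^k is c^k.
Here c = 12 and k = 8.
Computing: 12^8 = 429981696

429981696


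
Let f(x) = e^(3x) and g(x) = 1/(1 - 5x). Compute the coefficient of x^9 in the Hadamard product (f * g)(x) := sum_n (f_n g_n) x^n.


Expanding: f_k = 3^k/k! (from e^(3x)) and g_k = 5^k (from 1/(1 - 5x)). So the Hadamard coefficient (f * g)_k = 3^k 5^k / k! = (15)^k / k!.
For k = 9: 15^9/9! = 38443359375/362880 = 94921875/896.

94921875/896


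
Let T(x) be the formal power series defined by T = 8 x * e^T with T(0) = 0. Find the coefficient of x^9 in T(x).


Apply the Lagrange inversion formula: if T = 8 x * phi(T) with phi(t) = e^t, then
[x^n] T = 8^n * (1/n) [t^(n-1)] phi(t)^n = 8^n * (1/n) [t^(n-1)] e^(n t) = 8^n * (1/n) * n^(n-1) / (n-1)! = 8^n * n^(n-1) / n!.
When c = 1 this is the Cayley count of rooted labeled trees on n vertices, divided by n!.
For n = 9: 8^9 * 9^8 / 9! = 134217728 * 43046721/362880 = 557256278016/35.

557256278016/35


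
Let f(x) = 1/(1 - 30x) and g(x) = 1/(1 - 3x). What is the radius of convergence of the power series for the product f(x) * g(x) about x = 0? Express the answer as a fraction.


The radius of 1/(1 - 30x) is 1/30 (nearest singularity at x = 1/30), and the radius of 1/(1 - 3x) is 1/3.
The product f(x)*g(x) = 1/((1 - 30x)(1 - 3x)) has singularities at both 1/30 and 1/3, so its radius of convergence is the distance to the nearest one:
min(1/30, 1/3) = 1/30.

1/30


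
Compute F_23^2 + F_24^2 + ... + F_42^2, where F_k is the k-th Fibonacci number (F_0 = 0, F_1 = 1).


There is a standard identity sum_{k=0}^{N} F_k^2 = F_N * F_{N+1} (proved inductively from the telescoping relation F_k^2 = F_k F_{k+1} - F_{k-1} F_k). Then
sum_{k=23}^{42} F_k^2 = F_42 F_43 - F_22 F_23.
Computing: F_42 = 267914296, F_43 = 433494437, F_22 = 17711, F_23 = 28657.
Sum = 267914296 * 433494437 - 17711 * 28657 = 116139356401227225.

116139356401227225


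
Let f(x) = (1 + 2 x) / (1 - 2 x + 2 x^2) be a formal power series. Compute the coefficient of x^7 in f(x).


Write f(x) = sum_{k>=0} a_k x^k. Multiplying both sides by 1 - 2 x + 2 x^2 gives
(1 - 2 x + 2 x^2) sum_{k>=0} a_k x^k = 1 + 2 x.
Matching coefficients:
 x^0: a_0 = 1
 x^1: a_1 - 2 a_0 = 2  =>  a_1 = 2*1 + 2 = 4
 x^k (k >= 2): a_k = 2 a_{k-1} - 2 a_{k-2}.
Iterating: a_2 = 6, a_3 = 4, a_4 = -4, a_5 = -16, a_6 = -24, a_7 = -16.
So the coefficient of x^7 is -16.

-16


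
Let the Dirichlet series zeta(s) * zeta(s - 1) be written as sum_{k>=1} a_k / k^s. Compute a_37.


Convolution gives a_k = sum_{d | k} d * 1 = sum_{d | k} d = sigma(k), the sum of positive divisors of k.
For k = 37, the divisors are 1, 37, so
sigma(37) = 1 + 37 = 38.

38


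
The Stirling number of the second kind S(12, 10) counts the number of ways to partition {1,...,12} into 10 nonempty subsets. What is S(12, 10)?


Using the explicit formula S(n,k) = (1/k!) sum_{j=0}^{k} (-1)^(k-j) C(k,j) j^n:
S(12, 10) = 1705
Equivalently, S(n,k) is n! times the coefficient of x^n in the EGF (e^x - 1)^k / k!.

1705


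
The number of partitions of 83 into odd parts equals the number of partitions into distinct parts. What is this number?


Computing partitions of 83 into odd parts (1, 3, 5, ...):
Using the generating function prod_{k>=0} 1/(1-x^(2k+1)),
the count is 101698

101698


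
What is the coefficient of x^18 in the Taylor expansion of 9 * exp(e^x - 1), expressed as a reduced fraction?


exp(e^x - 1) = sum_{k>=0} Bell_k x^k / k!, where Bell_k is the k-th Bell number.
So the coefficient of x^18 is 9 * Bell_18 / 18!.
Computing: Bell_18 = 682076806159 and 18! = 6402373705728000, giving
9 * 682076806159/6402373705728000 = 97439543737/101624979456000.

97439543737/101624979456000


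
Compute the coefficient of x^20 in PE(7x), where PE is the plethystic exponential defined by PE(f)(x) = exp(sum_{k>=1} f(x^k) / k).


With f(x) = 7x, the exponent is sum_{k>=1} 7 x^k / k = 7 * (-ln(1 - x)). Exponentiating:
PE(7x) = exp(-7 ln(1 - x)) = 1/(1 - x)^7.
By the negative binomial expansion, [x^n] 1/(1 - x)^7 = C(n + 6, 6).
For n = 20: C(26, 6) = 230230.

230230


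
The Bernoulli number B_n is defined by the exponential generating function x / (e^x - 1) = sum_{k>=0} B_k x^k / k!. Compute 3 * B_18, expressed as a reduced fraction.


Bernoulli numbers can also be computed recursively via B_0 = 1 and sum_{j=0}^{m} C(m+1, j) B_j = 0 for m >= 1. Odd-index Bernoulli numbers vanish for k >= 3.
Computing B_18 = 43867/798, so 3 * B_18 = 3 * 43867/798 = 43867/266.

43867/266


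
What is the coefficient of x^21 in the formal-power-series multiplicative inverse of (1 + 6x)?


The inverse is 1/(1 + 6x). Apply the geometric identity 1/(1 - y) = sum_{k>=0} y^k with y = -6x:
1/(1 + 6x) = sum_{k>=0} (-6)^k x^k.
So the coefficient of x^21 is (-6)^21 = -21936950640377856.

-21936950640377856


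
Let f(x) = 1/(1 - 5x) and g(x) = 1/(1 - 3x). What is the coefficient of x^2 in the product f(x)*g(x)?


The coefficient of x^n in f*g is the Cauchy product: sum_{k=0}^{n} a^k * b^(n-k).
With a=5, b=3, n=2:
sum_{k=0}^{2} 5^k * 3^(2-k)
= 49

49


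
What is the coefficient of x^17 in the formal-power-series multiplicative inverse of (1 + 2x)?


The inverse is 1/(1 + 2x). Apply the geometric identity 1/(1 - y) = sum_{k>=0} y^k with y = -2x:
1/(1 + 2x) = sum_{k>=0} (-2)^k x^k.
So the coefficient of x^17 is (-2)^17 = -131072.

-131072


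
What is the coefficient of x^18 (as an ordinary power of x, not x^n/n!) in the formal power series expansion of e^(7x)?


The exponential series is e^y = sum_{k>=0} y^k / k!. Substituting y = 7x gives
e^(7x) = sum_{k>=0} 7^k x^k / k!.
So the coefficient of x^n is a^n/n! with a = 7, n = 18:
7^18 / 18! = 1628413597910449/6402373705728000 = 33232930569601/130660687872000

33232930569601/130660687872000


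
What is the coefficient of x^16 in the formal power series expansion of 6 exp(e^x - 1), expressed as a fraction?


exp(e^x - 1) is the exponential generating function for the Bell numbers Bell_k: exp(e^x - 1) = sum_{k>=0} Bell_k x^k / k!.
So the coefficient of x^16 in 6 exp(e^x - 1) is 6 Bell_16 / 16!.
Computing: Bell_16 = 10480142147 and 16! = 20922789888000, giving
6 * 10480142147/20922789888000 = 10480142147/3487131648000.

10480142147/3487131648000


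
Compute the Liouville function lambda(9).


The Liouville function is lambda(k) = (-1)^Omega(k), where Omega(k) counts the prime factors of k with multiplicity.
Factoring: 9 = 3 * 3, so Omega(9) = 2.
lambda(9) = (-1)^2 = 1.

1


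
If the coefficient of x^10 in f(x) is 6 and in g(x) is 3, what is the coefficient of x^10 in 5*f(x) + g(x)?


Scalar multiplication scales coefficients: 5 * 6 = 30.
Then add the g coefficient: 30 + 3
= 33

33


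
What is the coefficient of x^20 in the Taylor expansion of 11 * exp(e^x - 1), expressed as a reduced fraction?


exp(e^x - 1) = sum_{k>=0} Bell_k x^k / k!, where Bell_k is the k-th Bell number.
So the coefficient of x^20 is 11 * Bell_20 / 20!.
Computing: Bell_20 = 51724158235372 and 20! = 2432902008176640000, giving
11 * 51724158235372/2432902008176640000 = 263898766507/1128433213440000.

263898766507/1128433213440000


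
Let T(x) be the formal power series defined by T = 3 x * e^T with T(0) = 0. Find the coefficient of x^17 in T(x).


Apply the Lagrange inversion formula: if T = 3 x * phi(T) with phi(t) = e^t, then
[x^n] T = 3^n * (1/n) [t^(n-1)] phi(t)^n = 3^n * (1/n) [t^(n-1)] e^(n t) = 3^n * (1/n) * n^(n-1) / (n-1)! = 3^n * n^(n-1) / n!.
When c = 1 this is the Cayley count of rooted labeled trees on n vertices, divided by n!.
For n = 17: 3^17 * 17^16 / 17! = 129140163 * 48661191875666868481/355687428096000 = 507069656305809338282571/28700672000.

507069656305809338282571/28700672000


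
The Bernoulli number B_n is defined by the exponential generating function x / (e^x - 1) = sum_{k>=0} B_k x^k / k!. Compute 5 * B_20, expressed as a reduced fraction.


Bernoulli numbers can also be computed recursively via B_0 = 1 and sum_{j=0}^{m} C(m+1, j) B_j = 0 for m >= 1. Odd-index Bernoulli numbers vanish for k >= 3.
Computing B_20 = -174611/330, so 5 * B_20 = 5 * -174611/330 = -174611/66.

-174611/66


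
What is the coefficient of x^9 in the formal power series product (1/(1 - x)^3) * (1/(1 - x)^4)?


Combine the factors: (1/(1 - x)^3) * (1/(1 - x)^4) = 1/(1 - x)^7.
Then use 1/(1 - x)^r = sum_{k>=0} C(k + r - 1, r - 1) x^k with r = 7 and k = 9:
C(15, 6) = 5005.

5005


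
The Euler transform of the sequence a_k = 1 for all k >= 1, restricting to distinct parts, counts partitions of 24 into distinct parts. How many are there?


Partitions of 24 into distinct parts can be computed via generating function.
Product (1+x)(1+x^2)(1+x^3)...
The coefficient of x^24 = 122

122


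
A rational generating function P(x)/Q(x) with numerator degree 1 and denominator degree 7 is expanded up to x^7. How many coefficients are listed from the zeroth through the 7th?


Expanding up to x^7 gives the coefficients for x^0, x^1, ..., x^7.
That is 7 + 1 = 8 coefficients in total.

8


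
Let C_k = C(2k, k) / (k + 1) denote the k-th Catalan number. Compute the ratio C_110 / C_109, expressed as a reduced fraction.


Using C_k = (2k)! / (k! (k+1)!), the ratio C_{k+1}/C_k simplifies to
C_{k+1}/C_k = [(2k+2)! / ((k+1)! (k+2)!)] * [k! (k+1)! / (2k)!]
 = (2k+2)(2k+1) / ((k+1)(k+2)) = 2(2k+1) / (k+2).
For k = 109: 2(2*109 + 1) / (109 + 2) = 438/111 = 146/37.

146/37


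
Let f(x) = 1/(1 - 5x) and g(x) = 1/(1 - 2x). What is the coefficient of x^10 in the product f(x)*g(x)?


The coefficient of x^n in f*g is the Cauchy product: sum_{k=0}^{n} a^k * b^(n-k).
With a=5, b=2, n=10:
sum_{k=0}^{10} 5^k * 2^(10-k)
= 16275359

16275359


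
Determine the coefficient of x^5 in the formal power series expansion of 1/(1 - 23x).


The geometric series identity gives 1/(1 - c x) = sum_{k>=0} c^k x^k, so the coefficient of x^k is c^k.
Here c = 23 and k = 5.
Computing: 23^5 = 6436343

6436343


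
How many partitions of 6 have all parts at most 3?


Using the generating function (1-x)^(-1)(1-x^2)^(-1)(1-x^3)^(-1),
the coefficient of x^6 counts these restricted partitions.
Result = 7

7


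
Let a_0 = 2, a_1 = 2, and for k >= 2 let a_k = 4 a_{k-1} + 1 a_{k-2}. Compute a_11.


Iterating the recurrence forward:
a_0 = 2
a_1 = 2
a_2 = 4*2 + 1*2 = 10
a_3 = 4*10 + 1*2 = 42
a_4 = 4*42 + 1*10 = 178
a_5 = 4*178 + 1*42 = 754
a_6 = 4*754 + 1*178 = 3194
a_7 = 4*3194 + 1*754 = 13530
a_8 = 4*13530 + 1*3194 = 57314
a_9 = 4*57314 + 1*13530 = 242786
a_10 = 4*242786 + 1*57314 = 1028458
a_11 = 4*1028458 + 1*242786 = 4356618
So a_11 = 4356618.

4356618


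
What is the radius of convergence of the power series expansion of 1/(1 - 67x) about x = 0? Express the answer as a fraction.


Expanding 1/(1 - 67x) = sum_{k>=0} 67^k x^k, the series converges when |67x| < 1, i.e., |x| < 1/67.
So the radius of convergence is 1/67 = 1/67.

1/67


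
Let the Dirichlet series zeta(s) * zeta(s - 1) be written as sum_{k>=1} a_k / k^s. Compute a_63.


Convolution gives a_k = sum_{d | k} d * 1 = sum_{d | k} d = sigma(k), the sum of positive divisors of k.
For k = 63, the divisors are 1, 3, 7, 9, 21, 63, so
sigma(63) = 1 + 3 + 7 + 9 + 21 + 63 = 104.

104


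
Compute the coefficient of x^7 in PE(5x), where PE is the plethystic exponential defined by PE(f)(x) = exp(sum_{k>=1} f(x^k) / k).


With f(x) = 5x, the exponent is sum_{k>=1} 5 x^k / k = 5 * (-ln(1 - x)). Exponentiating:
PE(5x) = exp(-5 ln(1 - x)) = 1/(1 - x)^5.
By the negative binomial expansion, [x^n] 1/(1 - x)^5 = C(n + 4, 4).
For n = 7: C(11, 4) = 330.

330


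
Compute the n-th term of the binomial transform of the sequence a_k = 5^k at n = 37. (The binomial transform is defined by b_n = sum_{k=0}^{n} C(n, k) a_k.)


With a_k = 5^k, b_n = sum_{k=0}^{n} C(n, k) 5^k = (1 + 5)^n by the binomial theorem.
For n = 37: (1 + 5)^37 = 6^37 = 61886548790943213277031694336.

61886548790943213277031694336


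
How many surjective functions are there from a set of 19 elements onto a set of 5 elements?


By inclusion-exclusion on which target elements are missed, the number of surjections from an n-set onto a k-set is
surj(n, k) = sum_{j=0}^{k} (-1)^j C(k, j) (k - j)^n.
Equivalently surj(n, k) = k! * S(n, k), where S(n, k) is the Stirling number of the second kind.
For n = 19, k = 5:
S(19, 5) = 147589284710, so
surj = 5! * 147589284710 = 120 * 147589284710 = 17710714165200.

17710714165200


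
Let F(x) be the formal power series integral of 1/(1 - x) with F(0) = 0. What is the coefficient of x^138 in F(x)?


1/(1 - x) = sum_{k>=0} x^k. Integrating termwise and using F(0) = 0 gives
F(x) = sum_{k>=0} x^(k+1) / (k+1) = sum_{m>=1} x^m / m = -ln(1 - x).
So the coefficient of x^138 is 1/138 = 1/138.

1/138


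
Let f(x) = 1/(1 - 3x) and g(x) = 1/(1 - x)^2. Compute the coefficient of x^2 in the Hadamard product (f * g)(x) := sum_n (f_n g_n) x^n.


f has coefficients f_k = 3^k. For g = 1/(1 - x)^2 the coefficient is g_k = C(k + 1, 1) = k + 1. The Hadamard coefficient is (f * g)_k = 3^k * (k + 1).
For k = 2: 3^2 * 3 = 9 * 3 = 27.

27


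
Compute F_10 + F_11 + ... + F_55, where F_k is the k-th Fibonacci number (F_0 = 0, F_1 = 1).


Use the identity sum_{k=0}^{N} F_k = F_{N+2} - 1 (which follows from F_{k+2} - F_{k+1} = F_k). Then
sum_{k=10}^{55} F_k = (F_{57} - 1) - (F_{11} - 1) = F_{57} - F_{11}.
Computing: F_{57} = 365435296162, F_{11} = 89, so
Sum = 365435296162 - 89 = 365435296073.

365435296073


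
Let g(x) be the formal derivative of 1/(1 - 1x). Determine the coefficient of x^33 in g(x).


Differentiate termwise: d/dx sum_{k>=0} 1^k x^k = sum_{k>=1} k 1^k x^(k-1) = sum_{j>=0} (j+1) 1^(j+1) x^j.
Equivalently, d/dx [1/(1 - 1x)] = 1/(1 - 1x)^2.
For j = 33: 34 * 1^34 = 34 * 1 = 34.

34


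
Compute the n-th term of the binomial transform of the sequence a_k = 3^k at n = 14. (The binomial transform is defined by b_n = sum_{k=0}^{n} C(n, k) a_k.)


With a_k = 3^k, b_n = sum_{k=0}^{n} C(n, k) 3^k = (1 + 3)^n by the binomial theorem.
For n = 14: (1 + 3)^14 = 4^14 = 268435456.

268435456


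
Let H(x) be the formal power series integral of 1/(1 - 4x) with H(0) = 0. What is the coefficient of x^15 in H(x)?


1/(1 - 4x) = sum_{k>=0} 4^k x^k. Integrating termwise with H(0) = 0:
H(x) = sum_{k>=0} 4^k x^(k+1) / (k+1) = sum_{m>=1} 4^(m-1) x^m / m.
For m = 15: 4^14/15 = 268435456/15 = 268435456/15.

268435456/15


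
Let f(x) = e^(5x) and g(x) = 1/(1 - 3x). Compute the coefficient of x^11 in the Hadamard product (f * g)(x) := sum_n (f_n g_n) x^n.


Expanding: f_k = 5^k/k! (from e^(5x)) and g_k = 3^k (from 1/(1 - 3x)). So the Hadamard coefficient (f * g)_k = 5^k 3^k / k! = (15)^k / k!.
For k = 11: 15^11/11! = 8649755859375/39916800 = 4271484375/19712.

4271484375/19712


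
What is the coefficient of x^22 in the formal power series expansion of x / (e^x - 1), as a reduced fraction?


The exponential generating function for Bernoulli numbers is
x / (e^x - 1) = sum_{k>=0} B_k x^k / k!.
So the coefficient of x^22 in x / (e^x - 1) is B_22 / 22!.
Computing: B_22 = 854513/138, 22! = 1124000727777607680000, giving
854513/138 / 1124000727777607680000 = 77683/14101100039391805440000.

77683/14101100039391805440000


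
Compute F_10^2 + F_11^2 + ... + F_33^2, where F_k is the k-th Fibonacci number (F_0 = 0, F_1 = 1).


There is a standard identity sum_{k=0}^{N} F_k^2 = F_N * F_{N+1} (proved inductively from the telescoping relation F_k^2 = F_k F_{k+1} - F_{k-1} F_k). Then
sum_{k=10}^{33} F_k^2 = F_33 F_34 - F_9 F_10.
Computing: F_33 = 3524578, F_34 = 5702887, F_9 = 34, F_10 = 55.
Sum = 3524578 * 5702887 - 34 * 55 = 20100270054816.

20100270054816


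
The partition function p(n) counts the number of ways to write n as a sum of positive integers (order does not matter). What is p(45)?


Using the generating function prod_{k>=1} 1/(1-x^k), we compute p(45).
By dynamic programming over parts 1 through 45:
p(45) = 89134

89134


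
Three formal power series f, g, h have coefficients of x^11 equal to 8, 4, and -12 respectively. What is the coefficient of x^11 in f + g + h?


Series addition is componentwise:
8 + 4 + -12
= 0

0


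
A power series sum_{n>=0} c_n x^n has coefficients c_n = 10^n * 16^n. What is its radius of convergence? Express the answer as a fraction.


By the root test (Cauchy-Hadamard), the radius is R = 1 / limsup_n |c_n|^(1/n).
Here |c_n|^(1/n) = (10^n * 16^n)^(1/n) = 10 * 16 = 160 for all n.
So R = 1/160 = 1/160.

1/160


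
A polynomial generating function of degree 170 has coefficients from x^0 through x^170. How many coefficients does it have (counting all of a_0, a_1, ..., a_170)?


A polynomial of degree 170 takes the form a_0 + a_1 x + ... + a_170 x^170.
The number of coefficients is 170 + 1 = 171.

171


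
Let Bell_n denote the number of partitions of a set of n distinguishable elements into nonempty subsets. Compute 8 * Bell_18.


Bell_18 can be computed from the Bell triangle or from Dobinski's identity Bell_n = (1/e) * sum_{k>=0} k^n / k!.
Computing Bell_18 = 682076806159.
Then 8 * 682076806159 = 5456614449272.

5456614449272


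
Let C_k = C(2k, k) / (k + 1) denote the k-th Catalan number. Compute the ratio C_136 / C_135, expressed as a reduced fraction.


Using C_k = (2k)! / (k! (k+1)!), the ratio C_{k+1}/C_k simplifies to
C_{k+1}/C_k = [(2k+2)! / ((k+1)! (k+2)!)] * [k! (k+1)! / (2k)!]
 = (2k+2)(2k+1) / ((k+1)(k+2)) = 2(2k+1) / (k+2).
For k = 135: 2(2*135 + 1) / (135 + 2) = 542/137 = 542/137.

542/137


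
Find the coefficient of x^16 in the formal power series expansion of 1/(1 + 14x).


Write 1/(1 + c x) = 1/(1 - (-c) x) and apply the geometric-series identity
1/(1 - y) = sum_{k>=0} y^k to get 1/(1 + c x) = sum_{k>=0} (-c)^k x^k.
So the coefficient of x^k is (-c)^k = (-1)^k * c^k.
Here c = 14 and k = 16:
(-14)^16 = 1 * 2177953337809371136 = 2177953337809371136

2177953337809371136


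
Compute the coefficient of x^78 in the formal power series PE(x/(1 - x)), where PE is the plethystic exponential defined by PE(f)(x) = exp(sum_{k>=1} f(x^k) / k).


For f(x) = x/(1 - x) we have
sum_{k>=1} f(x^k) / k = sum_{k>=1} (1/k) * x^k / (1 - x^k) = sum_{k, m >= 1} x^(k m) / k,
which after exponentiating simplifies to
PE(x/(1 - x)) = prod_{k>=1} 1 / (1 - x^k).
This is the generating function for the partition function p(n), so the coefficient of x^78 is p(78).
Computing p(78) by dynamic programming over parts 1, 2, ..., 78: p(78) = 12132164.

12132164


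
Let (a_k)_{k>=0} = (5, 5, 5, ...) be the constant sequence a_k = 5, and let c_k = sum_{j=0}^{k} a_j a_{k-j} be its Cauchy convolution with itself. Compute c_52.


Since a_j = 5 for all j >= 0, the convolution sum becomes
c_k = sum_{j=0}^{k} 5 * 5 = 25 * (k + 1).
Equivalently, the generating function of (a_k) is 5/(1 - x) and its square is 25/(1 - x)^2 = sum_{k>=0} 25(k + 1) x^k.
For k = 52: 25 * 53 = 1325.

1325


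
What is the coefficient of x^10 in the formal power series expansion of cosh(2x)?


The Maclaurin series is cosh(t) = sum_{m>=0} t^(2m) / (2m)!, so substituting t = 2x, only even powers of x are nonzero, with coefficient of x^(2m) equal to 2^(2m) / (2m)!.
For x^10 the coefficient is 2^10/10! = 1024/3628800 = 4/14175.

4/14175


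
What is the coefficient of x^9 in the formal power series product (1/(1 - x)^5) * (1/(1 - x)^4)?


Combine the factors: (1/(1 - x)^5) * (1/(1 - x)^4) = 1/(1 - x)^9.
Then use 1/(1 - x)^r = sum_{k>=0} C(k + r - 1, r - 1) x^k with r = 9 and k = 9:
C(17, 8) = 24310.

24310


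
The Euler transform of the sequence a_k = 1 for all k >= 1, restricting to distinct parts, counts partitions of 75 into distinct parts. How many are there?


Partitions of 75 into distinct parts can be computed via generating function.
Product (1+x)(1+x^2)(1+x^3)...
The coefficient of x^75 = 48446

48446


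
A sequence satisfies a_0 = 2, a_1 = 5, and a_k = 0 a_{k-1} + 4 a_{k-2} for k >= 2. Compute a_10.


The characteristic equation is t^2 - 0 t - 4 = 0, with roots r_1 = 2 and r_2 = -2 (so c_1 = r_1 + r_2, c_2 = -r_1 r_2 as required).
One can use the closed form a_n = A r_1^n + B r_2^n, but direct iteration is more reliable:
a_0 = 2, a_1 = 5, a_2 = 8, a_3 = 20, a_4 = 32, a_5 = 80, a_6 = 128, a_7 = 320, a_8 = 512, a_9 = 1280, a_10 = 2048.
So a_10 = 2048.

2048


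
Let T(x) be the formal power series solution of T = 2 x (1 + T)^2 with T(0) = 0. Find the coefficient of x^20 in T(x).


Apply the Lagrange inversion formula: if T = 2 x * phi(T) with phi(t) = (1 + t)^2, then [x^n] T = 2^n * (1/n) [t^(n-1)] phi(t)^n = 2^n * (1/n) [t^(n-1)] (1 + t)^(2n) = 2^n * (1/n) C(2n, n-1).
Using the identity C(2n, n-1) = C(2n, n) * n / (n+1), the unscaled factor equals C(2n, n) / (n+1) = C_n, the n-th Catalan number.
For n = 20: C_20 = C(40, 20) / 21 = 137846528820/21 = 6564120420.
With the 2^20 = 1048576 factor, the coefficient is 1048576 * 6564120420 = 6882979133521920.

6882979133521920


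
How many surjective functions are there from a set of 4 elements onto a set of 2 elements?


By inclusion-exclusion on which target elements are missed, the number of surjections from an n-set onto a k-set is
surj(n, k) = sum_{j=0}^{k} (-1)^j C(k, j) (k - j)^n.
Equivalently surj(n, k) = k! * S(n, k), where S(n, k) is the Stirling number of the second kind.
For n = 4, k = 2:
S(4, 2) = 7, so
surj = 2! * 7 = 2 * 7 = 14.

14
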